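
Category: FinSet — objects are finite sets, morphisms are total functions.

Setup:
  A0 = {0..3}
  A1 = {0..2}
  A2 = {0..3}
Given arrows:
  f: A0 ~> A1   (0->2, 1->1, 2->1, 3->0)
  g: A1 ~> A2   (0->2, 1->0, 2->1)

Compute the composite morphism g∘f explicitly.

  0 f~>2 g~>1
  1 f~>1 g~>0
  2 f~>1 g~>0
  3 f~>0 g~>2
composite: (0->1, 1->0, 2->0, 3->2)

Answer: (0->1, 1->0, 2->0, 3->2)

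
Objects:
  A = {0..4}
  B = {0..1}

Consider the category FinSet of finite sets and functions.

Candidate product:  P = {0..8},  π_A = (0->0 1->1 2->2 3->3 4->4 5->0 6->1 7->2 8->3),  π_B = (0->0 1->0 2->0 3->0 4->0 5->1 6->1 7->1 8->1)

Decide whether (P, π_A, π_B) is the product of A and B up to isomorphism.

Answer: NOT A VALID PRODUCT — |P|=9 ≠ |A|·|B|=10

Trace:
|A|·|B| = 5·2 = 10;  |P| = 9
  → cardinalities differ; no bijection possible.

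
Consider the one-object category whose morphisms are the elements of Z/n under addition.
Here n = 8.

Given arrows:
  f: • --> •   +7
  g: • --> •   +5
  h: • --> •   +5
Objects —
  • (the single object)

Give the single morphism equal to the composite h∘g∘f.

Answer: +1

Derivation:
  0 +7≡7 +5≡4 +5≡1  (mod 8)
composite: +1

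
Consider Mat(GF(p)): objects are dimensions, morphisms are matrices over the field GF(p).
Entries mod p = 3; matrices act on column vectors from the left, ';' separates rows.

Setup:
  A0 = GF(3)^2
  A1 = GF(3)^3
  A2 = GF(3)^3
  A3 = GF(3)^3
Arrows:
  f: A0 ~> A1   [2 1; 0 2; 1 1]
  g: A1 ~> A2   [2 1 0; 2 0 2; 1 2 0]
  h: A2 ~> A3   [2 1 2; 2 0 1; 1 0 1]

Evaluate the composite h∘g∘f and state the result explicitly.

  e0=[1,0] f~>[2,0,1] g~>[1,0,2] h~>[0,1,0]
  e1=[0,1] f~>[1,2,1] g~>[1,1,2] h~>[1,1,0]
result: [0 1; 1 1; 0 0]

Answer: [0 1; 1 1; 0 0]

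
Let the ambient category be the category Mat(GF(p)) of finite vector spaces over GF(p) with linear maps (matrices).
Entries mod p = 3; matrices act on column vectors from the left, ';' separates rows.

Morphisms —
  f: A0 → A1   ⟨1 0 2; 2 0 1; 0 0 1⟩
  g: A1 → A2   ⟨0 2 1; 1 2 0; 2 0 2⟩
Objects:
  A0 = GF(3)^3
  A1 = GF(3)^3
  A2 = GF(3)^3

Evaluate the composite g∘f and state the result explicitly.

  e0=[1,0,0] f→[1,2,0] g→[1,2,2]
  e1=[0,1,0] f→[0,0,0] g→[0,0,0]
  e2=[0,0,1] f→[2,1,1] g→[0,1,0]
⟦path⟧: ⟨1 0 0; 2 0 1; 2 0 0⟩

Answer: ⟨1 0 0; 2 0 1; 2 0 0⟩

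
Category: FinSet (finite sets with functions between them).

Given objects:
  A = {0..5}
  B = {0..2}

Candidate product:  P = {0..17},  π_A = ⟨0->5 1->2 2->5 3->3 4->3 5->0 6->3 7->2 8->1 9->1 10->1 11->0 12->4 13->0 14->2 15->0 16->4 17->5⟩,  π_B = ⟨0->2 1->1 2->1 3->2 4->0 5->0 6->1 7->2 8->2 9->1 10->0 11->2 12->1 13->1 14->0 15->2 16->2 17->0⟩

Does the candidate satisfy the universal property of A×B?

Answer: NOT A VALID PRODUCT — duplicate pair at indices 11,15

Work:
|A|·|B| = 6·3 = 18;  |P| = 18
Check the pairing map k ↦ (π_A(k), π_B(k)):
  0 -> (5,2)
  1 -> (2,1)
  2 -> (5,1)
  3 -> (3,2)
  4 -> (3,0)
  5 -> (0,0)
  6 -> (3,1)
  7 -> (2,2)
  8 -> (1,2)
  9 -> (1,1)
  10 -> (1,0)
  11 -> (0,2)
  12 -> (4,1)
  13 -> (0,1)
  14 -> (2,0)
  15 -> (0,2)  ✗ repeats pair of k=11
  16 -> (4,2)
  17 -> (5,0)
distinct pairs in image: 17 / 18 needed
  → (0,2) hit at k=11 and k=15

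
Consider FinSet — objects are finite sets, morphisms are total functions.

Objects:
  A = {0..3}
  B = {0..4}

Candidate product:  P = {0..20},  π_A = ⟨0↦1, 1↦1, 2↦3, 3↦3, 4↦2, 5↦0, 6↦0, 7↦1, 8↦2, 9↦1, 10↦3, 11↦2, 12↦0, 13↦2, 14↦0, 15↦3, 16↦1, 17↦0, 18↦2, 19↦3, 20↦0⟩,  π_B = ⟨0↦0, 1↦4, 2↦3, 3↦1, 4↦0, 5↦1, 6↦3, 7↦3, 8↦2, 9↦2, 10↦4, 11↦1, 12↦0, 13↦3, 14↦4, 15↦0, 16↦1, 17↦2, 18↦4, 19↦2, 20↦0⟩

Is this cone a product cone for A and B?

|A|·|B| = 4·5 = 20;  |P| = 21
  → cardinalities differ; no bijection possible.

Answer: NOT A VALID PRODUCT — |P|=21 ≠ |A|·|B|=20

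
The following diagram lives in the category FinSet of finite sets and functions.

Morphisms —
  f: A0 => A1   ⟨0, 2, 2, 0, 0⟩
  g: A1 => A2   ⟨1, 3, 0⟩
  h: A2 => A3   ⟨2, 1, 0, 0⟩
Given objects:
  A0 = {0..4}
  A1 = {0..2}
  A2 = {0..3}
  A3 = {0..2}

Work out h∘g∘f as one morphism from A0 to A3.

  0 f=>0 g=>1 h=>1
  1 f=>2 g=>0 h=>2
  2 f=>2 g=>0 h=>2
  3 f=>0 g=>1 h=>1
  4 f=>0 g=>1 h=>1
result: ⟨1, 2, 2, 1, 1⟩

Answer: ⟨1, 2, 2, 1, 1⟩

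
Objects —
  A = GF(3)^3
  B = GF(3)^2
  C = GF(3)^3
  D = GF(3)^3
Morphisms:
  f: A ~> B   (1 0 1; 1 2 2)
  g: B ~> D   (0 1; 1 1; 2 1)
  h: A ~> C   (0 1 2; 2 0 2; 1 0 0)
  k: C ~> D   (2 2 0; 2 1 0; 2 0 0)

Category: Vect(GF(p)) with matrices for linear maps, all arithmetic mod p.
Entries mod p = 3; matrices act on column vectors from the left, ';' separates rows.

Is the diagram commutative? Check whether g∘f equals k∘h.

Answer: COMMUTES

Trace:
Along f;g (path 1):
  e0=[1,0,0] f~>[1,1] g~>[1,2,0]
  e1=[0,1,0] f~>[0,2] g~>[2,2,2]
  e2=[0,0,1] f~>[1,2] g~>[2,0,1]
  result₁ = (1 2 2; 2 2 0; 0 2 1)
Along h;k (path 2):
  e0=[1,0,0] h~>[0,2,1] k~>[1,2,0]
  e1=[0,1,0] h~>[1,0,0] k~>[2,2,2]
  e2=[0,0,1] h~>[2,2,0] k~>[2,0,1]
  result₂ = (1 2 2; 2 2 0; 0 2 1)
Equal? YES — commutes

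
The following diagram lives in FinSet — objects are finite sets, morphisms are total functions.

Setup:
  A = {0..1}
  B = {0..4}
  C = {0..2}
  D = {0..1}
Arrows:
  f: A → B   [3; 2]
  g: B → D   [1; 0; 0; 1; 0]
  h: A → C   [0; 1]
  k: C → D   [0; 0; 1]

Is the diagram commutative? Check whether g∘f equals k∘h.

1) trace f;g:
  0 f→3 g→1
  1 f→2 g→0
  ⟦path⟧₁ = [1; 0]
2) trace h;k:
  0 h→0 k→0
  1 h→1 k→0
  ⟦path⟧₂ = [0; 0]
Equal? distinct morphisms ✗

Answer: DOES NOT COMMUTE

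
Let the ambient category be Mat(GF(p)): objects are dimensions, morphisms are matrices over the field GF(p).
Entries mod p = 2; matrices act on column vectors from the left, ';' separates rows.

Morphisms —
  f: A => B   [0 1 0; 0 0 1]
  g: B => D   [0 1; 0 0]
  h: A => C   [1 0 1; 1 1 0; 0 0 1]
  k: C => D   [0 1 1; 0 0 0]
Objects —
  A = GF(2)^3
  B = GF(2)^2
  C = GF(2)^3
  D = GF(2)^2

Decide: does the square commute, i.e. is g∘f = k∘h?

Along f;g (path 1):
  e0=(1,0,0) f=>(0,0) g=>(0,0)
  e1=(0,1,0) f=>(1,0) g=>(0,0)
  e2=(0,0,1) f=>(0,1) g=>(1,0)
  ⟦path⟧₁ = [0 0 1; 0 0 0]
Along h;k (path 2):
  e0=(1,0,0) h=>(1,1,0) k=>(1,0)
  e1=(0,1,0) h=>(0,1,0) k=>(1,0)
  e2=(0,0,1) h=>(1,0,1) k=>(1,0)
  ⟦path⟧₂ = [1 1 1; 0 0 0]
Equal? NO — does not commute

Answer: DOES NOT COMMUTE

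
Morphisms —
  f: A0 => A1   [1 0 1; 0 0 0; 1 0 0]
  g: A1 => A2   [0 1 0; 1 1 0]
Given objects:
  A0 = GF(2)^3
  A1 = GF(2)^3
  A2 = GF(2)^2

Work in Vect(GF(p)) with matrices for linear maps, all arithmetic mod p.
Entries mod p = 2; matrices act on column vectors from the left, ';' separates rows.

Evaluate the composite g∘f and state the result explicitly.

Answer: [0 0 0; 1 0 1]

Work:
  e0=[1,0,0] f=>[1,0,1] g=>[0,1]
  e1=[0,1,0] f=>[0,0,0] g=>[0,0]
  e2=[0,0,1] f=>[1,0,0] g=>[0,1]
⟦path⟧: [0 0 0; 1 0 1]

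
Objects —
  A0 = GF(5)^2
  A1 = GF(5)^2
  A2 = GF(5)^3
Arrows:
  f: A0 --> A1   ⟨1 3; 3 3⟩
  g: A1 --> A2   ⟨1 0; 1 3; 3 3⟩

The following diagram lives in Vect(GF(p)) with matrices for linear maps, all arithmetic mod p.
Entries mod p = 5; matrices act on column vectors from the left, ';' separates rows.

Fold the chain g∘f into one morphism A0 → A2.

  e0=⟨1,0⟩ f-->⟨1,3⟩ g-->⟨1,0,2⟩
  e1=⟨0,1⟩ f-->⟨3,3⟩ g-->⟨3,2,3⟩
⟦path⟧: ⟨1 3; 0 2; 2 3⟩

Answer: ⟨1 3; 0 2; 2 3⟩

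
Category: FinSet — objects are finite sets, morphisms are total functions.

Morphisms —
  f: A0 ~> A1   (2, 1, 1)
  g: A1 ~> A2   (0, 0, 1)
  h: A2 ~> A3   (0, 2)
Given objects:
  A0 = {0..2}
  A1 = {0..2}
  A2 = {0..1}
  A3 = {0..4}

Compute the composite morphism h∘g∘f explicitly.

Answer: (2, 0, 0)

Derivation:
  0 f~>2 g~>1 h~>2
  1 f~>1 g~>0 h~>0
  2 f~>1 g~>0 h~>0
⟦path⟧: (2, 0, 0)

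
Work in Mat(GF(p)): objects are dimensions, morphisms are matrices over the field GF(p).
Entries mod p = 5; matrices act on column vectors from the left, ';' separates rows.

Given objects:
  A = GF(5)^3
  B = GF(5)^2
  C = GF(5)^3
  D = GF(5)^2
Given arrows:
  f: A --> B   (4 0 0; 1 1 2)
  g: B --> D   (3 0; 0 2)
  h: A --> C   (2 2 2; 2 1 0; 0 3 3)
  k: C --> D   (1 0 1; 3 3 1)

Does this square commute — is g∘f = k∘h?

Path 1 = f;g:
  e0=⟨1,0,0⟩ f-->⟨4,1⟩ g-->⟨2,2⟩
  e1=⟨0,1,0⟩ f-->⟨0,1⟩ g-->⟨0,2⟩
  e2=⟨0,0,1⟩ f-->⟨0,2⟩ g-->⟨0,4⟩
  ⟦path⟧₁ = (2 0 0; 2 2 4)
Path 2 = h;k:
  e0=⟨1,0,0⟩ h-->⟨2,2,0⟩ k-->⟨2,2⟩
  e1=⟨0,1,0⟩ h-->⟨2,1,3⟩ k-->⟨0,2⟩
  e2=⟨0,0,1⟩ h-->⟨2,0,3⟩ k-->⟨0,4⟩
  ⟦path⟧₂ = (2 0 0; 2 2 4)
Equal? same morphism ✓

Answer: COMMUTES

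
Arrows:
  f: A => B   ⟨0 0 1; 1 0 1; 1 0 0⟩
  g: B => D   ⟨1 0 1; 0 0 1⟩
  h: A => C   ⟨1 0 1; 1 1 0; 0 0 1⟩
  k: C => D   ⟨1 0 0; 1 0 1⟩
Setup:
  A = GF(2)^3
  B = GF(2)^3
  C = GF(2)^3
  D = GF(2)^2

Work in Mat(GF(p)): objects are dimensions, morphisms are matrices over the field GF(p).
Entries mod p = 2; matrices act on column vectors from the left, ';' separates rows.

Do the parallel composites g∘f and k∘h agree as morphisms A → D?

1) trace f;g:
  e0=(1,0,0) f=>(0,1,1) g=>(1,1)
  e1=(0,1,0) f=>(0,0,0) g=>(0,0)
  e2=(0,0,1) f=>(1,1,0) g=>(1,0)
  ⟦path⟧₁ = ⟨1 0 1; 1 0 0⟩
2) trace h;k:
  e0=(1,0,0) h=>(1,1,0) k=>(1,1)
  e1=(0,1,0) h=>(0,1,0) k=>(0,0)
  e2=(0,0,1) h=>(1,0,1) k=>(1,0)
  ⟦path⟧₂ = ⟨1 0 1; 1 0 0⟩
Equal? same morphism ✓

Answer: COMMUTES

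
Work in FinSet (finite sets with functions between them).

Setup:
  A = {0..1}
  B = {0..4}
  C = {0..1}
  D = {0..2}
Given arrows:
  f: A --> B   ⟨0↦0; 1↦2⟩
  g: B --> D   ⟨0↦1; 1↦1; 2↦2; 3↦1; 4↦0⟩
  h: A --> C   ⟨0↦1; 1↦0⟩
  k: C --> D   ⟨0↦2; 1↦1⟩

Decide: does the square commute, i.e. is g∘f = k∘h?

Path 1 = f;g:
  0 f-->0 g-->1
  1 f-->2 g-->2
  composite₁ = ⟨0↦1; 1↦2⟩
Path 2 = h;k:
  0 h-->1 k-->1
  1 h-->0 k-->2
  composite₂ = ⟨0↦1; 1↦2⟩
Equal? same morphism ✓

Answer: COMMUTES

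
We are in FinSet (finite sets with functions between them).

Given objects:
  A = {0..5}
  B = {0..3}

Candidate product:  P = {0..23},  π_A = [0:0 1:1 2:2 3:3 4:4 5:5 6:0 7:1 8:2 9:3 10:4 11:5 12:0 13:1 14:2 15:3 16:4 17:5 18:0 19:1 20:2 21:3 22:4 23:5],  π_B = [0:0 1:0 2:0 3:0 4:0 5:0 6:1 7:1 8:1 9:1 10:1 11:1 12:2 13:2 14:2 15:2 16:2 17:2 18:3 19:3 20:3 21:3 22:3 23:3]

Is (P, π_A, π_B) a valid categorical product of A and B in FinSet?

Answer: VALID PRODUCT

Trace:
|A|·|B| = 6·4 = 24;  |P| = 24
Check the pairing map k ↦ (π_A(k), π_B(k)):
  0 : (0,0)
  1 : (1,0)
  2 : (2,0)
  3 : (3,0)
  4 : (4,0)
  5 : (5,0)
  6 : (0,1)
  7 : (1,1)
  8 : (2,1)
  9 : (3,1)
  10 : (4,1)
  11 : (5,1)
  12 : (0,2)
  13 : (1,2)
  14 : (2,2)
  15 : (3,2)
  16 : (4,2)
  17 : (5,2)
  18 : (0,3)
  19 : (1,3)
  20 : (2,3)
  21 : (3,3)
  22 : (4,3)
  23 : (5,3)
distinct pairs in image: 24 / 24 needed
  → bijection onto A×B; projections well-typed.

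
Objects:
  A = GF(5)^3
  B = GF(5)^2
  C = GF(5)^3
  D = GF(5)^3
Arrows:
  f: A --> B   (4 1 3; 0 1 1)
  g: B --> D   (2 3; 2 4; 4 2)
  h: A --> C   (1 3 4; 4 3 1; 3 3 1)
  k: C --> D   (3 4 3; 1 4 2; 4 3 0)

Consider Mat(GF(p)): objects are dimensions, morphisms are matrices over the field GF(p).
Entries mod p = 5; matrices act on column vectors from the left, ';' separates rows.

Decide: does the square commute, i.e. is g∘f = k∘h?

1) trace f;g:
  e0=(1,0,0) f-->(4,0) g-->(3,3,1)
  e1=(0,1,0) f-->(1,1) g-->(0,1,1)
  e2=(0,0,1) f-->(3,1) g-->(4,0,4)
  result₁ = (3 0 4; 3 1 0; 1 1 4)
2) trace h;k:
  e0=(1,0,0) h-->(1,4,3) k-->(3,3,1)
  e1=(0,1,0) h-->(3,3,3) k-->(0,1,1)
  e2=(0,0,1) h-->(4,1,1) k-->(4,0,4)
  result₂ = (3 0 4; 3 1 0; 1 1 4)
Equal? same morphism ✓

Answer: COMMUTES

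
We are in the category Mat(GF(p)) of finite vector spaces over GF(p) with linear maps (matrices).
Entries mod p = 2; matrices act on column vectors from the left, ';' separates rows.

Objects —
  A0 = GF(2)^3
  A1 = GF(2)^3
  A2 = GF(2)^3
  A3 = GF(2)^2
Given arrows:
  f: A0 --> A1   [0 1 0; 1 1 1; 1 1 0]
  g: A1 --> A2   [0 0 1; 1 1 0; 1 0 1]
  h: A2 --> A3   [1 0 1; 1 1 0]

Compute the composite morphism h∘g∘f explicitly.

  e0=(1,0,0) f-->(0,1,1) g-->(1,1,1) h-->(0,0)
  e1=(0,1,0) f-->(1,1,1) g-->(1,0,0) h-->(1,1)
  e2=(0,0,1) f-->(0,1,0) g-->(0,1,0) h-->(0,1)
composite: [0 1 0; 0 1 1]

Answer: [0 1 0; 0 1 1]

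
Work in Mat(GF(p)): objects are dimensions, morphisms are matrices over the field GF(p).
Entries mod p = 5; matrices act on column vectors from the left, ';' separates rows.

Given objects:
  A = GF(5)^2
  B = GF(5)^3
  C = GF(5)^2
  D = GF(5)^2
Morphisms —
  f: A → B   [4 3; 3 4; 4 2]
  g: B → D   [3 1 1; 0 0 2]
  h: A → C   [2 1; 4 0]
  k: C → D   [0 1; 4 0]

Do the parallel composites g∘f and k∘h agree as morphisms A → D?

Path 1 = f;g:
  e0=⟨1,0⟩ f→⟨4,3,4⟩ g→⟨4,3⟩
  e1=⟨0,1⟩ f→⟨3,4,2⟩ g→⟨0,4⟩
  ⟦path⟧₁ = [4 0; 3 4]
Path 2 = h;k:
  e0=⟨1,0⟩ h→⟨2,4⟩ k→⟨4,3⟩
  e1=⟨0,1⟩ h→⟨1,0⟩ k→⟨0,4⟩
  ⟦path⟧₂ = [4 0; 3 4]
Equal? same morphism ✓

Answer: COMMUTES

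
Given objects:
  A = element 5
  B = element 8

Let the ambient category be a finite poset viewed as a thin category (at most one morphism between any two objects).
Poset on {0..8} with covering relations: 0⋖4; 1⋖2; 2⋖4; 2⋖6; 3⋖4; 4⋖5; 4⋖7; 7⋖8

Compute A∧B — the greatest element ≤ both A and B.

{x : x<=A ∧ x<=B} = {0,1,2,3,4}  (A=5, B=8)
  0 <= 4
  1 <= 4
  2 <= 4
  3 <= 4
  4 <= 4
glb = 4

Answer: A∧B = 4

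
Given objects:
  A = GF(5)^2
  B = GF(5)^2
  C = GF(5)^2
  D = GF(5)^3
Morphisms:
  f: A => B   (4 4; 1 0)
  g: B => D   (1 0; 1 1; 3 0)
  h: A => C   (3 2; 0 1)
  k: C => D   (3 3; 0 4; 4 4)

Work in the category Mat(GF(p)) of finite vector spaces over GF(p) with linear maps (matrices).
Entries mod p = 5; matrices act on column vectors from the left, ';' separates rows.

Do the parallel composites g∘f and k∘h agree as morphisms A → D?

Answer: COMMUTES

Derivation:
1) trace f;g:
  e0=⟨1,0⟩ f=>⟨4,1⟩ g=>⟨4,0,2⟩
  e1=⟨0,1⟩ f=>⟨4,0⟩ g=>⟨4,4,2⟩
  composite₁ = (4 4; 0 4; 2 2)
2) trace h;k:
  e0=⟨1,0⟩ h=>⟨3,0⟩ k=>⟨4,0,2⟩
  e1=⟨0,1⟩ h=>⟨2,1⟩ k=>⟨4,4,2⟩
  composite₂ = (4 4; 0 4; 2 2)
Equal? same morphism ✓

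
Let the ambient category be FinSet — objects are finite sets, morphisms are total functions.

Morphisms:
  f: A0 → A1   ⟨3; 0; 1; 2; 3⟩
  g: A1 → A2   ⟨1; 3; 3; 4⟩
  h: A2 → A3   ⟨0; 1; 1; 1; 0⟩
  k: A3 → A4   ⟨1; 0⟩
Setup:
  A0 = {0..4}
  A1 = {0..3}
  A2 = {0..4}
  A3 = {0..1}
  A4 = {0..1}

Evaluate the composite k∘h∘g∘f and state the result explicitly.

Answer: ⟨1; 0; 0; 0; 1⟩

Work:
  0 f→3 g→4 h→0 k→1
  1 f→0 g→1 h→1 k→0
  2 f→1 g→3 h→1 k→0
  3 f→2 g→3 h→1 k→0
  4 f→3 g→4 h→0 k→1
⟦path⟧: ⟨1; 0; 0; 0; 1⟩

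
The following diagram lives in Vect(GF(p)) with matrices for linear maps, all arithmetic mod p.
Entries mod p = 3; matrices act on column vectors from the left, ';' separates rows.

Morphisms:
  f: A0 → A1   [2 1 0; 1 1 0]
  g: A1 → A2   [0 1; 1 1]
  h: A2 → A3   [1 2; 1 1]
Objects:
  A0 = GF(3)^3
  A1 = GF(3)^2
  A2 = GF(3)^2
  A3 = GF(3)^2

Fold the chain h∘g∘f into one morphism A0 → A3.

Answer: [1 2 0; 1 0 0]

Trace:
  e0=[1,0,0] f→[2,1] g→[1,0] h→[1,1]
  e1=[0,1,0] f→[1,1] g→[1,2] h→[2,0]
  e2=[0,0,1] f→[0,0] g→[0,0] h→[0,0]
⟦path⟧: [1 2 0; 1 0 0]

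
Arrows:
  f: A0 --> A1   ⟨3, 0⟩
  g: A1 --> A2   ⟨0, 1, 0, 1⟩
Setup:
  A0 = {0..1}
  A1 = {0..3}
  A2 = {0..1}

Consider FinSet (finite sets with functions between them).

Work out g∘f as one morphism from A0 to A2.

  0 f-->3 g-->1
  1 f-->0 g-->0
⟦path⟧: ⟨1, 0⟩

Answer: ⟨1, 0⟩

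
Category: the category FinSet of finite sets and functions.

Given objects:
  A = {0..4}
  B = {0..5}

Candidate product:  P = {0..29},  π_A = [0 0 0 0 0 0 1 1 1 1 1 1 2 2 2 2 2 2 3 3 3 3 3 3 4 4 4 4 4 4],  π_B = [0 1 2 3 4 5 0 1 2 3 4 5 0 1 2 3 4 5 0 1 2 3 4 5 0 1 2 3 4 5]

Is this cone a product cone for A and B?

Answer: VALID PRODUCT

Trace:
|A|·|B| = 5·6 = 30;  |P| = 30
Check the pairing map k ↦ (π_A(k), π_B(k)):
  0 -> (0,0)
  1 -> (0,1)
  2 -> (0,2)
  3 -> (0,3)
  4 -> (0,4)
  5 -> (0,5)
  6 -> (1,0)
  7 -> (1,1)
  8 -> (1,2)
  9 -> (1,3)
  10 -> (1,4)
  11 -> (1,5)
  12 -> (2,0)
  13 -> (2,1)
  14 -> (2,2)
  15 -> (2,3)
  16 -> (2,4)
  17 -> (2,5)
  18 -> (3,0)
  19 -> (3,1)
  20 -> (3,2)
  21 -> (3,3)
  22 -> (3,4)
  23 -> (3,5)
  24 -> (4,0)
  25 -> (4,1)
  26 -> (4,2)
  27 -> (4,3)
  28 -> (4,4)
  29 -> (4,5)
distinct pairs in image: 30 / 30 needed
  → bijection onto A×B; projections well-typed.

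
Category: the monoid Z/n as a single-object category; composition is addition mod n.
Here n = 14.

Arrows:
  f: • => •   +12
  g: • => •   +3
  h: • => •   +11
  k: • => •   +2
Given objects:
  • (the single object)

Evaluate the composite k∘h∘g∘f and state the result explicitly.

Answer: +0

Derivation:
  0 +12≡12 +3≡1 +11≡12 +2≡0  (mod 14)
⟦path⟧: +0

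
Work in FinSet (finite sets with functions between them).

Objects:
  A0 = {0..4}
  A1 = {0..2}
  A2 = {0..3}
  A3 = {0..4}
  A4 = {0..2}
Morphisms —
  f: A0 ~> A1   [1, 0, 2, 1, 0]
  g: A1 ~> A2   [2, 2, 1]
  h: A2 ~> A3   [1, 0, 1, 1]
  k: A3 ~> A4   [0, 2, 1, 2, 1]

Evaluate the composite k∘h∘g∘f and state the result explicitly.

Answer: [2, 2, 0, 2, 2]

Derivation:
  0 f~>1 g~>2 h~>1 k~>2
  1 f~>0 g~>2 h~>1 k~>2
  2 f~>2 g~>1 h~>0 k~>0
  3 f~>1 g~>2 h~>1 k~>2
  4 f~>0 g~>2 h~>1 k~>2
⟦path⟧: [2, 2, 0, 2, 2]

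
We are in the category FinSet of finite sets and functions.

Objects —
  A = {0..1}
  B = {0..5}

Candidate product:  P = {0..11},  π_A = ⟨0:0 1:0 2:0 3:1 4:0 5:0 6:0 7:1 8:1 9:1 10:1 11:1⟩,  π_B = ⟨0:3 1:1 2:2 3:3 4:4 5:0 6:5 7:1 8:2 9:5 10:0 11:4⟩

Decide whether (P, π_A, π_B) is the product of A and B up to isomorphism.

|A|·|B| = 2·6 = 12;  |P| = 12
Check the pairing map k ↦ (π_A(k), π_B(k)):
  0 : (0,3)
  1 : (0,1)
  2 : (0,2)
  3 : (1,3)
  4 : (0,4)
  5 : (0,0)
  6 : (0,5)
  7 : (1,1)
  8 : (1,2)
  9 : (1,5)
  10 : (1,0)
  11 : (1,4)
distinct pairs in image: 12 / 12 needed
  → bijection onto A×B; projections well-typed.

Answer: VALID PRODUCT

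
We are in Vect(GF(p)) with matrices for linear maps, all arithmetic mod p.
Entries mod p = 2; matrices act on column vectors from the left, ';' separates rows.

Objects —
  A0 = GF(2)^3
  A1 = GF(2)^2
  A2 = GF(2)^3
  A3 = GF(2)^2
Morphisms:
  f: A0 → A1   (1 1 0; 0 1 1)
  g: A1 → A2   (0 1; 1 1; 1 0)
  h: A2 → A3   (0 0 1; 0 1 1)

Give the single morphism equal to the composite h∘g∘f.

  e0=⟨1,0,0⟩ f→⟨1,0⟩ g→⟨0,1,1⟩ h→⟨1,0⟩
  e1=⟨0,1,0⟩ f→⟨1,1⟩ g→⟨1,0,1⟩ h→⟨1,1⟩
  e2=⟨0,0,1⟩ f→⟨0,1⟩ g→⟨1,1,0⟩ h→⟨0,1⟩
composite: (1 1 0; 0 1 1)

Answer: (1 1 0; 0 1 1)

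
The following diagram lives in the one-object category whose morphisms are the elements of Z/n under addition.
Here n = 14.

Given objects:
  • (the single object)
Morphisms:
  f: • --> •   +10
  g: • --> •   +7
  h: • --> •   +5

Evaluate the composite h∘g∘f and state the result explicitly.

Answer: +8

Trace:
  0 +10≡10 +7≡3 +5≡8  (mod 14)
⟦path⟧: +8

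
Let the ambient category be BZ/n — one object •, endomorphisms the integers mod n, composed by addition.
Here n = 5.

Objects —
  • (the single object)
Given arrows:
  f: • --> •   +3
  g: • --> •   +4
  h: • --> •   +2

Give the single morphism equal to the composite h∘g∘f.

  0 +3≡3 +4≡2 +2≡4  (mod 5)
result: +4

Answer: +4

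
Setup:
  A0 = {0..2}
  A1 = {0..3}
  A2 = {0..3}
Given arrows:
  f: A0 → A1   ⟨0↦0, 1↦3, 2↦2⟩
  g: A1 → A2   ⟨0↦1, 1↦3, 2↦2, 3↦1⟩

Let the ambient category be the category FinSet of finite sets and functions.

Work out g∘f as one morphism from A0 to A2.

Answer: ⟨0↦1, 1↦1, 2↦2⟩

Work:
  0 f→0 g→1
  1 f→3 g→1
  2 f→2 g→2
result: ⟨0↦1, 1↦1, 2↦2⟩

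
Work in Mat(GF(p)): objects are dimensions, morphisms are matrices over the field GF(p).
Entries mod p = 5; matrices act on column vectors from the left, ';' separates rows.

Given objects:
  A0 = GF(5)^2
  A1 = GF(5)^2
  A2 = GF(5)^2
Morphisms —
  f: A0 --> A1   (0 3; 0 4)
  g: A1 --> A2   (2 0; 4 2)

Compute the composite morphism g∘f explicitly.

Answer: (0 1; 0 0)

Work:
  e0=[1,0] f-->[0,0] g-->[0,0]
  e1=[0,1] f-->[3,4] g-->[1,0]
⟦path⟧: (0 1; 0 0)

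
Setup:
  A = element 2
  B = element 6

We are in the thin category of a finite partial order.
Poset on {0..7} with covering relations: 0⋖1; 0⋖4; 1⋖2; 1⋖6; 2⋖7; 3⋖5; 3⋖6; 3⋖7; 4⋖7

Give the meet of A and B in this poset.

Common predecessors of 2,6: {0,1}
  0 ⊑ 1
  1 ⊑ 1
glb = 1

Answer: A∧B = 1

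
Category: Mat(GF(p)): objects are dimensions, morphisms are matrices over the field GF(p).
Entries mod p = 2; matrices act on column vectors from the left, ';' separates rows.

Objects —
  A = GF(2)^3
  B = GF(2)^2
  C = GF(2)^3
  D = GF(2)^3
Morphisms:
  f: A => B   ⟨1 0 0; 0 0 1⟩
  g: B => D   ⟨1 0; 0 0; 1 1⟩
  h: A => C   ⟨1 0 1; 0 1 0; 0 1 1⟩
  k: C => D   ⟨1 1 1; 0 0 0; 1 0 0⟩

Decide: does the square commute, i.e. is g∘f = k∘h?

Path 1 = f;g:
  e0=⟨1,0,0⟩ f=>⟨1,0⟩ g=>⟨1,0,1⟩
  e1=⟨0,1,0⟩ f=>⟨0,0⟩ g=>⟨0,0,0⟩
  e2=⟨0,0,1⟩ f=>⟨0,1⟩ g=>⟨0,0,1⟩
  ⟦path⟧₁ = ⟨1 0 0; 0 0 0; 1 0 1⟩
Path 2 = h;k:
  e0=⟨1,0,0⟩ h=>⟨1,0,0⟩ k=>⟨1,0,1⟩
  e1=⟨0,1,0⟩ h=>⟨0,1,1⟩ k=>⟨0,0,0⟩
  e2=⟨0,0,1⟩ h=>⟨1,0,1⟩ k=>⟨0,0,1⟩
  ⟦path⟧₂ = ⟨1 0 0; 0 0 0; 1 0 1⟩
Equal? equal; square commutes

Answer: COMMUTES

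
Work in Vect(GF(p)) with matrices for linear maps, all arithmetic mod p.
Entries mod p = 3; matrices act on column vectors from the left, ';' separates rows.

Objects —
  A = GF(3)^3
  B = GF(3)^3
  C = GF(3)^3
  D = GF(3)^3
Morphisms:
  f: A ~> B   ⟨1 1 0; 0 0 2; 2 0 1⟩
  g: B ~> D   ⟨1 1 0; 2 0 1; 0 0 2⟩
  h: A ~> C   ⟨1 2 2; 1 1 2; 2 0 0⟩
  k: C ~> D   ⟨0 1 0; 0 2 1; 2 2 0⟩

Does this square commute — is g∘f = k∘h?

Answer: COMMUTES

Trace:
Path 1 = f;g:
  e0=(1,0,0) f~>(1,0,2) g~>(1,1,1)
  e1=(0,1,0) f~>(1,0,0) g~>(1,2,0)
  e2=(0,0,1) f~>(0,2,1) g~>(2,1,2)
  result₁ = ⟨1 1 2; 1 2 1; 1 0 2⟩
Path 2 = h;k:
  e0=(1,0,0) h~>(1,1,2) k~>(1,1,1)
  e1=(0,1,0) h~>(2,1,0) k~>(1,2,0)
  e2=(0,0,1) h~>(2,2,0) k~>(2,1,2)
  result₂ = ⟨1 1 2; 1 2 1; 1 0 2⟩
Equal? equal; square commutes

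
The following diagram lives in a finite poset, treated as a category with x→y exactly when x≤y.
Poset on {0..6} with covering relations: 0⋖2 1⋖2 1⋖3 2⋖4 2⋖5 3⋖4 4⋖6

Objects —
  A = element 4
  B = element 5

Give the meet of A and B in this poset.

Common predecessors of 4,5: {0,1,2}
  0 ≤ 2
  1 ≤ 2
  2 ≤ 2
glb = 2

Answer: A∧B = 2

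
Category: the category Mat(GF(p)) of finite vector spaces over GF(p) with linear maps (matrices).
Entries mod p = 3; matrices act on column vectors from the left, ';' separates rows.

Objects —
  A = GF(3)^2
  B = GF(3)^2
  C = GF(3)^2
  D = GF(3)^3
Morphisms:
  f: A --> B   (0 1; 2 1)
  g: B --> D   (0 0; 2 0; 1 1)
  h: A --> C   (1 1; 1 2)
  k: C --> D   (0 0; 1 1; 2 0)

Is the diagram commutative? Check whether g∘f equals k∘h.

Path 1 = f;g:
  e0=[1,0] f-->[0,2] g-->[0,0,2]
  e1=[0,1] f-->[1,1] g-->[0,2,2]
  result₁ = (0 0; 0 2; 2 2)
Path 2 = h;k:
  e0=[1,0] h-->[1,1] k-->[0,2,2]
  e1=[0,1] h-->[1,2] k-->[0,0,2]
  result₂ = (0 0; 2 0; 2 2)
Equal? NO — does not commute

Answer: DOES NOT COMMUTE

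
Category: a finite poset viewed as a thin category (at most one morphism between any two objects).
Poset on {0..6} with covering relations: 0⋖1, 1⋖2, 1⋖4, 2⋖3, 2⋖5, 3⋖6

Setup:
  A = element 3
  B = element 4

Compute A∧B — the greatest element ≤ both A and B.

Common predecessors of 3,4: {0,1}
  0 <= 1
  1 <= 1
glb = 1

Answer: A∧B = 1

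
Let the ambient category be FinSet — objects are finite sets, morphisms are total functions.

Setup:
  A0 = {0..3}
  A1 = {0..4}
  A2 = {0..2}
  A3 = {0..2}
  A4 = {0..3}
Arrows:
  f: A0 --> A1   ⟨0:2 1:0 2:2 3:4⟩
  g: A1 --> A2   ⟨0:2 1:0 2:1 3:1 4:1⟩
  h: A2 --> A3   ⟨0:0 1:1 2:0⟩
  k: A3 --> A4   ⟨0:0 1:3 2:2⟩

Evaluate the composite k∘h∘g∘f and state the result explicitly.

  0 f-->2 g-->1 h-->1 k-->3
  1 f-->0 g-->2 h-->0 k-->0
  2 f-->2 g-->1 h-->1 k-->3
  3 f-->4 g-->1 h-->1 k-->3
⟦path⟧: ⟨0:3 1:0 2:3 3:3⟩

Answer: ⟨0:3 1:0 2:3 3:3⟩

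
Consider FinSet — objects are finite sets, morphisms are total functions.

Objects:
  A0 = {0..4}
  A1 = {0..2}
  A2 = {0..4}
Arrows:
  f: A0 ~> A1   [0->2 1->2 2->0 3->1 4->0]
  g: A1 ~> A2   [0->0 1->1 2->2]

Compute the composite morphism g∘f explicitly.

  0 f~>2 g~>2
  1 f~>2 g~>2
  2 f~>0 g~>0
  3 f~>1 g~>1
  4 f~>0 g~>0
⟦path⟧: [0->2 1->2 2->0 3->1 4->0]

Answer: [0->2 1->2 2->0 3->1 4->0]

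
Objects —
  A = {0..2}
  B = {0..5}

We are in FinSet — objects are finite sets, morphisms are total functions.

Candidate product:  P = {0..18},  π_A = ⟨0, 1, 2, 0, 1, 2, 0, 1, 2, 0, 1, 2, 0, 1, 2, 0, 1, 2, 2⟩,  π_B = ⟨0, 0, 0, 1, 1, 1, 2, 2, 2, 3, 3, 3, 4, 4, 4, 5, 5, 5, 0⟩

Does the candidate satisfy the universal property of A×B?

Answer: NOT A VALID PRODUCT — |P|=19 ≠ |A|·|B|=18

Derivation:
|A|·|B| = 3·6 = 18;  |P| = 19
  → cardinalities differ; no bijection possible.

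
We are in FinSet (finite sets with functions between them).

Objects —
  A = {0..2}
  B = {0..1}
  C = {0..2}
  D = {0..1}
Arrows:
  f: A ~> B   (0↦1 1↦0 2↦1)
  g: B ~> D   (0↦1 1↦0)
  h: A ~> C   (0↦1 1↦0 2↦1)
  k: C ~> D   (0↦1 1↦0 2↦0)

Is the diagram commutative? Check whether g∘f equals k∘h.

Along f;g (path 1):
  0 f~>1 g~>0
  1 f~>0 g~>1
  2 f~>1 g~>0
  composite₁ = (0↦0 1↦1 2↦0)
Along h;k (path 2):
  0 h~>1 k~>0
  1 h~>0 k~>1
  2 h~>1 k~>0
  composite₂ = (0↦0 1↦1 2↦0)
Equal? YES — commutes

Answer: COMMUTES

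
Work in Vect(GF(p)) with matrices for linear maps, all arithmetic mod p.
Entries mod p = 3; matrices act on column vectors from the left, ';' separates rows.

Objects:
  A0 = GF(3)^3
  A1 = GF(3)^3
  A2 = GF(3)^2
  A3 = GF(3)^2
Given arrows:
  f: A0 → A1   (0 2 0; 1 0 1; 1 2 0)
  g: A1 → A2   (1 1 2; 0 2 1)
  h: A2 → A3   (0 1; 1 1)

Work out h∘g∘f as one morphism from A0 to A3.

Answer: (0 2 2; 0 2 0)

Trace:
  e0=(1,0,0) f→(0,1,1) g→(0,0) h→(0,0)
  e1=(0,1,0) f→(2,0,2) g→(0,2) h→(2,2)
  e2=(0,0,1) f→(0,1,0) g→(1,2) h→(2,0)
result: (0 2 2; 0 2 0)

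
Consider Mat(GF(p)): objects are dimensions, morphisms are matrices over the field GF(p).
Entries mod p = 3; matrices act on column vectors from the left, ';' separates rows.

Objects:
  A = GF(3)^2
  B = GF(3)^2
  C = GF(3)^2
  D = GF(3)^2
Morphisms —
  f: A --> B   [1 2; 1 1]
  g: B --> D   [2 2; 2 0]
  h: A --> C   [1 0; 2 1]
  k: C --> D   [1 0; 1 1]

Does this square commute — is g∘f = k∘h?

Along f;g (path 1):
  e0=⟨1,0⟩ f-->⟨1,1⟩ g-->⟨1,2⟩
  e1=⟨0,1⟩ f-->⟨2,1⟩ g-->⟨0,1⟩
  ⟦path⟧₁ = [1 0; 2 1]
Along h;k (path 2):
  e0=⟨1,0⟩ h-->⟨1,2⟩ k-->⟨1,0⟩
  e1=⟨0,1⟩ h-->⟨0,1⟩ k-->⟨0,1⟩
  ⟦path⟧₂ = [1 0; 0 1]
Equal? NO — does not commute

Answer: DOES NOT COMMUTE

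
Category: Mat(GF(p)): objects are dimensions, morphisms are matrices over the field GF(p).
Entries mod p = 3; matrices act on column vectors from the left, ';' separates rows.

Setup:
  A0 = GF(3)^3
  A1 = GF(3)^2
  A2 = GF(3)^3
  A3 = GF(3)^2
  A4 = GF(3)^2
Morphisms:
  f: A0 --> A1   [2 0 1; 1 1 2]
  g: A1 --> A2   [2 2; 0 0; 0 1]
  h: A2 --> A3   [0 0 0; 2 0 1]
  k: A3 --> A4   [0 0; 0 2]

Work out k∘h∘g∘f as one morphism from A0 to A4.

Answer: [0 0 0; 2 1 1]

Derivation:
  e0=[1,0,0] f-->[2,1] g-->[0,0,1] h-->[0,1] k-->[0,2]
  e1=[0,1,0] f-->[0,1] g-->[2,0,1] h-->[0,2] k-->[0,1]
  e2=[0,0,1] f-->[1,2] g-->[0,0,2] h-->[0,2] k-->[0,1]
result: [0 0 0; 2 1 1]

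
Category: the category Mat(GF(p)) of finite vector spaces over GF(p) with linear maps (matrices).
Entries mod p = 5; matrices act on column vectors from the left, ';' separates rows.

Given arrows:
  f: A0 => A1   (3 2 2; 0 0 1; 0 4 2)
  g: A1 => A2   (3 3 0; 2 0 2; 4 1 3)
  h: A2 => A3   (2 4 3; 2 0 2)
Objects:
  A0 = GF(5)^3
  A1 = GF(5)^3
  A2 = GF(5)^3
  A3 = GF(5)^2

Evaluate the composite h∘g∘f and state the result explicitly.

  e0=[1,0,0] f=>[3,0,0] g=>[4,1,2] h=>[3,2]
  e1=[0,1,0] f=>[2,0,4] g=>[1,2,0] h=>[0,2]
  e2=[0,0,1] f=>[2,1,2] g=>[4,3,0] h=>[0,3]
composite: (3 0 0; 2 2 3)

Answer: (3 0 0; 2 2 3)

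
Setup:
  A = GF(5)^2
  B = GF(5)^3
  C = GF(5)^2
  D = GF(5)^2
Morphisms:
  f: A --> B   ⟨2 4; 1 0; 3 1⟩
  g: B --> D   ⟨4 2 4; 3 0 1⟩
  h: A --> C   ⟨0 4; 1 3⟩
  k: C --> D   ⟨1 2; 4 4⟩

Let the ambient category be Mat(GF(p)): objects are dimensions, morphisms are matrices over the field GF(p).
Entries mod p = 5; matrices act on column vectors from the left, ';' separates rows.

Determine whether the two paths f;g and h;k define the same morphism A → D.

Path 1 = f;g:
  e0=(1,0) f-->(2,1,3) g-->(2,4)
  e1=(0,1) f-->(4,0,1) g-->(0,3)
  result₁ = ⟨2 0; 4 3⟩
Path 2 = h;k:
  e0=(1,0) h-->(0,1) k-->(2,4)
  e1=(0,1) h-->(4,3) k-->(0,3)
  result₂ = ⟨2 0; 4 3⟩
Equal? equal; square commutes

Answer: COMMUTES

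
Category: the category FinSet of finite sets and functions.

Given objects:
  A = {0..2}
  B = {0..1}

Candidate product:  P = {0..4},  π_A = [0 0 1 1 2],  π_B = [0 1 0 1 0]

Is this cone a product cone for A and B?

|A|·|B| = 3·2 = 6;  |P| = 5
  → cardinalities differ; no bijection possible.

Answer: NOT A VALID PRODUCT — |P|=5 ≠ |A|·|B|=6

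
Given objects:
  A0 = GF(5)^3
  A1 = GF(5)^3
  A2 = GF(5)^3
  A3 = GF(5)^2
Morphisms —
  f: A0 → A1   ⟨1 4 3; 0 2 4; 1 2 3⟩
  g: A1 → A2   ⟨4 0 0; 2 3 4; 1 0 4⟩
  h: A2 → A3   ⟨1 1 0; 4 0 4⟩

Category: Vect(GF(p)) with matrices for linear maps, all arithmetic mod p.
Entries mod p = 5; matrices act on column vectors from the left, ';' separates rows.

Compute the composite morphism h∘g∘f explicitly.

  e0=[1,0,0] f→[1,0,1] g→[4,1,0] h→[0,1]
  e1=[0,1,0] f→[4,2,2] g→[1,2,2] h→[3,2]
  e2=[0,0,1] f→[3,4,3] g→[2,0,0] h→[2,3]
result: ⟨0 3 2; 1 2 3⟩

Answer: ⟨0 3 2; 1 2 3⟩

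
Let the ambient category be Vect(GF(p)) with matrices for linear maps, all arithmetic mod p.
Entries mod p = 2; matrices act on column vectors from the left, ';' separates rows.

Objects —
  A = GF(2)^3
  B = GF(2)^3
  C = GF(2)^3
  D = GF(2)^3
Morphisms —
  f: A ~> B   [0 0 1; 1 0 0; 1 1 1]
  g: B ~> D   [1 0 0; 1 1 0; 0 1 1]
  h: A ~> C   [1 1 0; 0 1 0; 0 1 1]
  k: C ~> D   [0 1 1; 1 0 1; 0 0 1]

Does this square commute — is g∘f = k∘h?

Answer: COMMUTES

Derivation:
Along f;g (path 1):
  e0=⟨1,0,0⟩ f~>⟨0,1,1⟩ g~>⟨0,1,0⟩
  e1=⟨0,1,0⟩ f~>⟨0,0,1⟩ g~>⟨0,0,1⟩
  e2=⟨0,0,1⟩ f~>⟨1,0,1⟩ g~>⟨1,1,1⟩
  composite₁ = [0 0 1; 1 0 1; 0 1 1]
Along h;k (path 2):
  e0=⟨1,0,0⟩ h~>⟨1,0,0⟩ k~>⟨0,1,0⟩
  e1=⟨0,1,0⟩ h~>⟨1,1,1⟩ k~>⟨0,0,1⟩
  e2=⟨0,0,1⟩ h~>⟨0,0,1⟩ k~>⟨1,1,1⟩
  composite₂ = [0 0 1; 1 0 1; 0 1 1]
Equal? equal; square commutes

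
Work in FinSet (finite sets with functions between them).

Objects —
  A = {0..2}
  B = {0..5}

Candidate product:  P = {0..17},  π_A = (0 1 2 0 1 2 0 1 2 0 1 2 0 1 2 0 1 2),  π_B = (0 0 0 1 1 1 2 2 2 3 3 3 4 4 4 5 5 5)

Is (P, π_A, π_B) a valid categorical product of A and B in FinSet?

|A|·|B| = 3·6 = 18;  |P| = 18
Check the pairing map k ↦ (π_A(k), π_B(k)):
  0 ↦ (0,0)
  1 ↦ (1,0)
  2 ↦ (2,0)
  3 ↦ (0,1)
  4 ↦ (1,1)
  5 ↦ (2,1)
  6 ↦ (0,2)
  7 ↦ (1,2)
  8 ↦ (2,2)
  9 ↦ (0,3)
  10 ↦ (1,3)
  11 ↦ (2,3)
  12 ↦ (0,4)
  13 ↦ (1,4)
  14 ↦ (2,4)
  15 ↦ (0,5)
  16 ↦ (1,5)
  17 ↦ (2,5)
distinct pairs in image: 18 / 18 needed
  → bijection onto A×B; projections well-typed.

Answer: VALID PRODUCT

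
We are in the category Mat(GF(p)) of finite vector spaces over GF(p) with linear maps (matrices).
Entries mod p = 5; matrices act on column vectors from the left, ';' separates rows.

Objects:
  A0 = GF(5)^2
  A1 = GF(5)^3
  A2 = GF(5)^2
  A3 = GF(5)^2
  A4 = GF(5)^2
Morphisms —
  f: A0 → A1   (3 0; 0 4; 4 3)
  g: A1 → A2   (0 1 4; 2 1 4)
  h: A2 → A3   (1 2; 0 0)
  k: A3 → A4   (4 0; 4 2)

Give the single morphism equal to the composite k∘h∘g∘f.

Answer: (0 2; 0 2)

Work:
  e0=⟨1,0⟩ f→⟨3,0,4⟩ g→⟨1,2⟩ h→⟨0,0⟩ k→⟨0,0⟩
  e1=⟨0,1⟩ f→⟨0,4,3⟩ g→⟨1,1⟩ h→⟨3,0⟩ k→⟨2,2⟩
composite: (0 2; 0 2)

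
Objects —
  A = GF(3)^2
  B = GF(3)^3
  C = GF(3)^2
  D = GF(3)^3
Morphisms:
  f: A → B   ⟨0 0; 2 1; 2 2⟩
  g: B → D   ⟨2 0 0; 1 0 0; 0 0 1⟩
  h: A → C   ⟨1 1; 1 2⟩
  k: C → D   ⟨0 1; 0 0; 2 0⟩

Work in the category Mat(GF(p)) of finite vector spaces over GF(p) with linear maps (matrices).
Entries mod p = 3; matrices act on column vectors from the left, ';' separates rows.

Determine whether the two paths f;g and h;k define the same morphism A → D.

Path 1 = f;g:
  e0=⟨1,0⟩ f→⟨0,2,2⟩ g→⟨0,0,2⟩
  e1=⟨0,1⟩ f→⟨0,1,2⟩ g→⟨0,0,2⟩
  result₁ = ⟨0 0; 0 0; 2 2⟩
Path 2 = h;k:
  e0=⟨1,0⟩ h→⟨1,1⟩ k→⟨1,0,2⟩
  e1=⟨0,1⟩ h→⟨1,2⟩ k→⟨2,0,2⟩
  result₂ = ⟨1 2; 0 0; 2 2⟩
Equal? distinct morphisms ✗

Answer: DOES NOT COMMUTE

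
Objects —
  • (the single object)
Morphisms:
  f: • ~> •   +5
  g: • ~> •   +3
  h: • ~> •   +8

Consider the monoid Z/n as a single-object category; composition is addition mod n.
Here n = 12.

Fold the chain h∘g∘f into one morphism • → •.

Answer: +4

Derivation:
  0 +5≡5 +3≡8 +8≡4  (mod 12)
⟦path⟧: +4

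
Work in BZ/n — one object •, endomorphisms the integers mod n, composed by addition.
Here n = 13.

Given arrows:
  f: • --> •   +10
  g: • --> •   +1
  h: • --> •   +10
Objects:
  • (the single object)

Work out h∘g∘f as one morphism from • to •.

  0 +10≡10 +1≡11 +10≡8  (mod 13)
composite: +8

Answer: +8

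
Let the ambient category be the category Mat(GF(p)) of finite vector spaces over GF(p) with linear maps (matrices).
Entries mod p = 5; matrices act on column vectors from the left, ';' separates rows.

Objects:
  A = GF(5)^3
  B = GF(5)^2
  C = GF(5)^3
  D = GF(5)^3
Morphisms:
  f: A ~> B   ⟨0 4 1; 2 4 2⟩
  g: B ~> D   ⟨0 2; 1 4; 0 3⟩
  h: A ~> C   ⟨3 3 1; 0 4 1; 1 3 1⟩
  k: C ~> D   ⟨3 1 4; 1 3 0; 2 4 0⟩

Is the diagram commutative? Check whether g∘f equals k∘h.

Answer: DOES NOT COMMUTE

Trace:
1) trace f;g:
  e0=⟨1,0,0⟩ f~>⟨0,2⟩ g~>⟨4,3,1⟩
  e1=⟨0,1,0⟩ f~>⟨4,4⟩ g~>⟨3,0,2⟩
  e2=⟨0,0,1⟩ f~>⟨1,2⟩ g~>⟨4,4,1⟩
  result₁ = ⟨4 3 4; 3 0 4; 1 2 1⟩
2) trace h;k:
  e0=⟨1,0,0⟩ h~>⟨3,0,1⟩ k~>⟨3,3,1⟩
  e1=⟨0,1,0⟩ h~>⟨3,4,3⟩ k~>⟨0,0,2⟩
  e2=⟨0,0,1⟩ h~>⟨1,1,1⟩ k~>⟨3,4,1⟩
  result₂ = ⟨3 0 3; 3 0 4; 1 2 1⟩
Equal? differ; not commutative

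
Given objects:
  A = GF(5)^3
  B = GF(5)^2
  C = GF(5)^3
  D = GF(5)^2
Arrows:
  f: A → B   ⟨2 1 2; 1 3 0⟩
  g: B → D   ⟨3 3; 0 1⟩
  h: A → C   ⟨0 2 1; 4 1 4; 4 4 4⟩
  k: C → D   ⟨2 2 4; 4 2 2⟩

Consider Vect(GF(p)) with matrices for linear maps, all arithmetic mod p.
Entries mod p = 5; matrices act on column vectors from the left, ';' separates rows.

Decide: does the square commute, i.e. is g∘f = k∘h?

Path 1 = f;g:
  e0=(1,0,0) f→(2,1) g→(4,1)
  e1=(0,1,0) f→(1,3) g→(2,3)
  e2=(0,0,1) f→(2,0) g→(1,0)
  result₁ = ⟨4 2 1; 1 3 0⟩
Path 2 = h;k:
  e0=(1,0,0) h→(0,4,4) k→(4,1)
  e1=(0,1,0) h→(2,1,4) k→(2,3)
  e2=(0,0,1) h→(1,4,4) k→(1,0)
  result₂ = ⟨4 2 1; 1 3 0⟩
Equal? same morphism ✓

Answer: COMMUTES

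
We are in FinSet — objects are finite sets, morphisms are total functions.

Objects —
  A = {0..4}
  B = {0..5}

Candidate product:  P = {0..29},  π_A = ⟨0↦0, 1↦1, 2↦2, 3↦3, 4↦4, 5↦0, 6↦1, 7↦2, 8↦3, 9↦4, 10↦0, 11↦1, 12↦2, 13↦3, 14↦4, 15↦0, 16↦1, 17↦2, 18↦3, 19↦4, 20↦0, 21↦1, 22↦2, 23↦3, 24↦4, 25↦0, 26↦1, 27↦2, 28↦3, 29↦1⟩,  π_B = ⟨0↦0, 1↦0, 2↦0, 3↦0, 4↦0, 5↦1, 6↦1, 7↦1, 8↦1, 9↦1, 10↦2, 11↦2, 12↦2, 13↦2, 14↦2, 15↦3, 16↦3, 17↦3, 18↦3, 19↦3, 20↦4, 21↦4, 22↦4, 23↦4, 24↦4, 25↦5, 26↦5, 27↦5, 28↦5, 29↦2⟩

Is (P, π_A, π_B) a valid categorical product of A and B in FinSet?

|A|·|B| = 5·6 = 30;  |P| = 30
Check the pairing map k ↦ (π_A(k), π_B(k)):
  0 ↦ (0,0)
  1 ↦ (1,0)
  2 ↦ (2,0)
  3 ↦ (3,0)
  4 ↦ (4,0)
  5 ↦ (0,1)
  6 ↦ (1,1)
  7 ↦ (2,1)
  8 ↦ (3,1)
  9 ↦ (4,1)
  10 ↦ (0,2)
  11 ↦ (1,2)
  12 ↦ (2,2)
  13 ↦ (3,2)
  14 ↦ (4,2)
  15 ↦ (0,3)
  16 ↦ (1,3)
  17 ↦ (2,3)
  18 ↦ (3,3)
  19 ↦ (4,3)
  20 ↦ (0,4)
  21 ↦ (1,4)
  22 ↦ (2,4)
  23 ↦ (3,4)
  24 ↦ (4,4)
  25 ↦ (0,5)
  26 ↦ (1,5)
  27 ↦ (2,5)
  28 ↦ (3,5)
  29 ↦ (1,2)  ✗ repeats pair of k=11
distinct pairs in image: 29 / 30 needed
  → (1,2) hit at k=11 and k=29

Answer: NOT A VALID PRODUCT — duplicate pair at indices 11,29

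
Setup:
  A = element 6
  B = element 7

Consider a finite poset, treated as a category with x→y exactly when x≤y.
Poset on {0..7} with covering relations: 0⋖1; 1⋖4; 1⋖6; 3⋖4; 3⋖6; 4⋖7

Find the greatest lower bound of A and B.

{x : x<=A ∧ x<=B} = {0,1,3}  (A=6, B=7)
  maximal lower bounds 1 and 3 are incomparable: neither 1<=3 nor 3<=1
→ no greatest lower bound exists

Answer: NO MEET EXISTS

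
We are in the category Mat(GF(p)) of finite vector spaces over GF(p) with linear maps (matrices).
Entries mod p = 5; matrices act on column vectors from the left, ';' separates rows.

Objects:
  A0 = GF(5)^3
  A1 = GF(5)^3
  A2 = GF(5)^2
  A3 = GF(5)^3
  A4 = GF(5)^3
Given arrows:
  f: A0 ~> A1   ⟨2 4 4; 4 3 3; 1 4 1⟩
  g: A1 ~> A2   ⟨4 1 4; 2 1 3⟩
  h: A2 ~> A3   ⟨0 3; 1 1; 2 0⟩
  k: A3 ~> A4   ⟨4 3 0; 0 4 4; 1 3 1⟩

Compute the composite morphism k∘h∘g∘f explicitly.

Answer: ⟨3 0 4; 1 2 2; 1 3 4⟩

Trace:
  e0=⟨1,0,0⟩ f~>⟨2,4,1⟩ g~>⟨1,1⟩ h~>⟨3,2,2⟩ k~>⟨3,1,1⟩
  e1=⟨0,1,0⟩ f~>⟨4,3,4⟩ g~>⟨0,3⟩ h~>⟨4,3,0⟩ k~>⟨0,2,3⟩
  e2=⟨0,0,1⟩ f~>⟨4,3,1⟩ g~>⟨3,4⟩ h~>⟨2,2,1⟩ k~>⟨4,2,4⟩
composite: ⟨3 0 4; 1 2 2; 1 3 4⟩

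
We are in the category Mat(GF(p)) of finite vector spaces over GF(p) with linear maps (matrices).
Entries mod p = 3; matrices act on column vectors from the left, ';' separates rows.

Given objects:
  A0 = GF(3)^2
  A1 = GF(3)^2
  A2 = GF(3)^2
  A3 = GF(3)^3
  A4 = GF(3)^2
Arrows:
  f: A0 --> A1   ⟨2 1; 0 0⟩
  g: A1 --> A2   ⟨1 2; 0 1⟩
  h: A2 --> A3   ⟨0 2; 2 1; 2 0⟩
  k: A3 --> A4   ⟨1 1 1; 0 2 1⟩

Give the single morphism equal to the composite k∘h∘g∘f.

Answer: ⟨2 1; 0 0⟩

Derivation:
  e0=[1,0] f-->[2,0] g-->[2,0] h-->[0,1,1] k-->[2,0]
  e1=[0,1] f-->[1,0] g-->[1,0] h-->[0,2,2] k-->[1,0]
composite: ⟨2 1; 0 0⟩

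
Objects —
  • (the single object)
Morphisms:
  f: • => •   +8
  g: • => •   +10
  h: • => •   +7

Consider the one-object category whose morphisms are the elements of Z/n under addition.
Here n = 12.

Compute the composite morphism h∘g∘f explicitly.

Answer: +1

Derivation:
  0 +8≡8 +10≡6 +7≡1  (mod 12)
⟦path⟧: +1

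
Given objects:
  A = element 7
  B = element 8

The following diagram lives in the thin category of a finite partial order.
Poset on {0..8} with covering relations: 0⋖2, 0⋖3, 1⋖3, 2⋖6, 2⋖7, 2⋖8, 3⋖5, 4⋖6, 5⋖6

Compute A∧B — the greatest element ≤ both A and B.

Answer: A∧B = 2

Derivation:
Lower bounds of A=7 and B=8: {0,2}
  0 ≤ 2
  2 ≤ 2
glb = 2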